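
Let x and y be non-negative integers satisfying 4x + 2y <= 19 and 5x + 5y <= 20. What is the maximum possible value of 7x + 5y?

28

(x,y)=(4,0) is feasible, giving 28.
(x,y)=(3,1) is feasible, giving 26.
(x,y)=(3,0) is feasible, giving 21.
The best lattice point is (4,0), giving 28.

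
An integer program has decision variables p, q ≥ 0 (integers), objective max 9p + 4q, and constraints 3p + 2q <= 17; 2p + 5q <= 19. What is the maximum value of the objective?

49

Relaxing integrality, the LP optimum is 51.00 at (p,q) = (5.67, 0), which is not an integer point.
(p,q)=(5,1): 3·5+2·1=17≤17, 2·5+5·1=15≤19, objective 49.
(p,q)=(5,0): 3·5+2·0=15≤17, 2·5+5·0=10≤19, objective 45.
(p,q)=(4,2): 3·4+2·2=16≤17, 2·4+5·2=18≤19, objective 44.
The best lattice point is (5,1), giving 49.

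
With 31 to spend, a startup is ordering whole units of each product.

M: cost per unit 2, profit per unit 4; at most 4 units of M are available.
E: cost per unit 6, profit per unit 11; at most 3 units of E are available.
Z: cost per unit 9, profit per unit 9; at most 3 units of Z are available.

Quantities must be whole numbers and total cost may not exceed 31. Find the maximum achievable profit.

50

2×M, 3×E, and 1×Z: cost 31 ≤ 31, profit 2·4 + 3·11 + 1·9 = 50.
4×M and 3×E: cost 26 ≤ 31, profit 4·4 + 3·11 = 49.
Best is 50.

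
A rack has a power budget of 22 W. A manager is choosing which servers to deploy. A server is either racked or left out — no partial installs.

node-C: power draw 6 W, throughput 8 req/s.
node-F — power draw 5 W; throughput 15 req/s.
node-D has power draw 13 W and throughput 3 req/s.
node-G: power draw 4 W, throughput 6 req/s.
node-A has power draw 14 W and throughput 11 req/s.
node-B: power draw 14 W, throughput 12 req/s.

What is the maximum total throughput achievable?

node-F + node-B: power draw 5 + 14 = 19 ≤ 22, throughput 15 + 12 = 27.
node-C + node-F + node-G: power draw 6 + 5 + 4 = 15 ≤ 22, throughput 8 + 15 + 6 = 29.
Best is node-C, node-F, and node-G with total throughput 29.

29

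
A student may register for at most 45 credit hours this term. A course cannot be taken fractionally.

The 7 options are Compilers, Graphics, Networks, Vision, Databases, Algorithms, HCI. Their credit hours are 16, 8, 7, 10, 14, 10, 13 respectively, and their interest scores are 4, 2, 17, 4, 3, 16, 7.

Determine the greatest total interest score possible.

Networks + Vision + Algorithms + HCI: credit hours 7 + 10 + 10 + 13 = 40 ≤ 45, interest score 17 + 4 + 16 + 7 = 44.
Graphics + Networks + Algorithms + HCI: credit hours 8 + 7 + 10 + 13 = 38 ≤ 45, interest score 2 + 17 + 16 + 7 = 42.
Networks + Databases + Algorithms + HCI: credit hours 7 + 14 + 10 + 13 = 44 ≤ 45, interest score 17 + 3 + 16 + 7 = 43.
Best is Networks, Vision, Algorithms, and HCI with total interest score 44.

44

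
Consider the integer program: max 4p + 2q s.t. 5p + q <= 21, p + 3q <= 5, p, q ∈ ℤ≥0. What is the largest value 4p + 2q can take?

The continuous relaxation peaks at (4.14, 0.286) with value 17.14; rounding to a feasible lattice point costs some objective.
(p,q)=(4,0) is feasible, giving 16.
(p,q)=(3,0) is feasible, giving 12.
The best lattice point is (4,0), giving 16.

16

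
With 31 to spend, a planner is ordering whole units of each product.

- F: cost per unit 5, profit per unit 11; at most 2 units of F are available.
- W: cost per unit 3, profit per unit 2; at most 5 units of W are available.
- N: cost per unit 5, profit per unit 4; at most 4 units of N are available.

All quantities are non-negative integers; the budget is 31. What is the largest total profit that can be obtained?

2×F and 4×N: cost 30 ≤ 31, profit 2·11 + 4·4 = 38.
2×F, 2×W, and 3×N: cost 31 ≤ 31, profit 2·11 + 2·2 + 3·4 = 38.
Best is 38.

38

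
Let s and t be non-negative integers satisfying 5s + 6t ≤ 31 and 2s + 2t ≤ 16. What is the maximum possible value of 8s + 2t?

The continuous relaxation peaks at (6.2, 0) with value 49.60; rounding to a feasible lattice point costs some objective.
(s,t)=(6,0) is feasible, giving 48.
(s,t)=(5,1) is feasible, giving 42.
(s,t)=(5,0) is feasible, giving 40.
No feasible integer point exceeds 48.

48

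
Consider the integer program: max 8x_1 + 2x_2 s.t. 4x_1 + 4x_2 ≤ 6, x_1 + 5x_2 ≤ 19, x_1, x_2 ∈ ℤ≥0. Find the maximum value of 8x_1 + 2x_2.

8

Relaxing integrality, the LP optimum is 12.00 at (x_1,x_2) = (1.5, 0), which is not an integer point.
(x_1,x_2)=(1,0): 4·1+4·0=4≤6, 1·1+5·0=1≤19, objective 8.
(x_1,x_2)=(0,1): 4·0+4·1=4≤6, 1·0+5·1=5≤19, objective 2.
The best lattice point is (1,0), giving 8.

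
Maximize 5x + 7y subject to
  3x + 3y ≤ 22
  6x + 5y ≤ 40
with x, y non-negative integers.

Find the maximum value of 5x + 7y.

(x,y)=(0,7): 3·0+3·7=21≤22, 6·0+5·7=35≤40, objective 49.
(x,y)=(1,6): 3·1+3·6=21≤22, 6·1+5·6=36≤40, objective 47.
Maximum is 49 at (x,y)=(0,7).

49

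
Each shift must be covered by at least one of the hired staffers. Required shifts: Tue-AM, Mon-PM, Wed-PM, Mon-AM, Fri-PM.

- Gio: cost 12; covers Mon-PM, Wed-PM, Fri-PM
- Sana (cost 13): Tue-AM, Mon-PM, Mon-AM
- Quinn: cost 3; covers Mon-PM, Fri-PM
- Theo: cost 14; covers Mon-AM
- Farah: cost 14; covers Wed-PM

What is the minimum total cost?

25

Choose Gio and Sana: together they cover Tue-AM, Mon-PM, Wed-PM, Mon-AM, Fri-PM — every shift.
Total cost: 12 + 13 = 25.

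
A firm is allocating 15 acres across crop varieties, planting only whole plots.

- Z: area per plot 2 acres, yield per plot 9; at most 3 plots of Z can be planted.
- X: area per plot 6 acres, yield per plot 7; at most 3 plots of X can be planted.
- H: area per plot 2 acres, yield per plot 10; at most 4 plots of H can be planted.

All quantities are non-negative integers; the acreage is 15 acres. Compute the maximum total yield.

H has the best ratio (10/2); taking only H gives at most 4×10 = 40 (stopped by the supply cap of 4).
Mixing does better — 3×Z and 4×H: area 14 ≤ 15, yield 3·9 + 4·10 = 67.

67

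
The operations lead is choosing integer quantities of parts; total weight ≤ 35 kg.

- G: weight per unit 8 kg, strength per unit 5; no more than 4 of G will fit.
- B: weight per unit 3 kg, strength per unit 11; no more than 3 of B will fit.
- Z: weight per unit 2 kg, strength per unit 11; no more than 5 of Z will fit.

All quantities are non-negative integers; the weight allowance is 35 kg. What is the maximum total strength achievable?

98

2×G, 3×B, and 5×Z: weight 35 ≤ 35, strength 2·5 + 3·11 + 5·11 = 98.
1×G, 3×B, and 5×Z: weight 27 ≤ 35, strength 1·5 + 3·11 + 5·11 = 93.
Best is 98.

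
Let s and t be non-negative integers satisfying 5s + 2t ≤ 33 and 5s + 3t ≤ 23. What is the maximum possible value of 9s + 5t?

41

Relaxing integrality, the LP optimum is 41.40 at (s,t) = (4.6, 0), which is not an integer point.
(s,t)=(4,1): 5·4+2·1=22≤33, 5·4+3·1=23≤23, objective 41.
(s,t)=(3,2): 5·3+2·2=19≤33, 5·3+3·2=21≤23, objective 37.
(s,t)=(4,0): 5·4+2·0=20≤33, 5·4+3·0=20≤23, objective 36.
The best lattice point is (4,1), giving 41.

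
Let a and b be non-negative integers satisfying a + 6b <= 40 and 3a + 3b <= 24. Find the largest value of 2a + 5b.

(a,b)=(2,6): 1·2+6·6=38≤40, 3·2+3·6=24≤24, objective 34.
(a,b)=(1,6): 1·1+6·6=37≤40, 3·1+3·6=21≤24, objective 32.
(a,b)=(3,5): 1·3+6·5=33≤40, 3·3+3·5=24≤24, objective 31.
(a,b)=(0,6): 1·0+6·6=36≤40, 3·0+3·6=18≤24, objective 30.
No feasible integer point exceeds 34.

34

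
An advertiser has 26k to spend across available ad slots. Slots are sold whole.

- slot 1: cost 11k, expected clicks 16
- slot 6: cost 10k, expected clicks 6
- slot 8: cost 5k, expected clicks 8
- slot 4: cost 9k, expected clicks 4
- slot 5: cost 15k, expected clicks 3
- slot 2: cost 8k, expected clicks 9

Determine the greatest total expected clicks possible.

33

This is a 0-1 knapsack instance.
Allowing fractional choices, the relaxed optimum would be about 34.2, but ad slots are indivisible.
slot 1 + slot 8 + slot 4: cost 11 + 5 + 9 = 25 ≤ 26, expected clicks 16 + 8 + 4 = 28.
slot 1 + slot 8 + slot 2: cost 11 + 5 + 8 = 24 ≤ 26, expected clicks 16 + 8 + 9 = 33.
slot 1 + slot 6 + slot 8: cost 11 + 10 + 5 = 26 ≤ 26, expected clicks 16 + 6 + 8 = 30.
Best is slot 1, slot 8, and slot 2 with total expected clicks 33.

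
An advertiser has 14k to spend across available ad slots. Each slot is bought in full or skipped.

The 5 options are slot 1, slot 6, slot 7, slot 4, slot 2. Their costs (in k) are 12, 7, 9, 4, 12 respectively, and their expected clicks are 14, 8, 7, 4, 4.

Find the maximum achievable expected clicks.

This is a 0-1 knapsack instance.
slot 1: cost 12 ≤ 14, expected clicks 14.
slot 6 + slot 4: cost 7 + 4 = 11 ≤ 14, expected clicks 8 + 4 = 12.
slot 7 + slot 4: cost 9 + 4 = 13 ≤ 14, expected clicks 7 + 4 = 11.
Best is slot 1 with total expected clicks 14.

14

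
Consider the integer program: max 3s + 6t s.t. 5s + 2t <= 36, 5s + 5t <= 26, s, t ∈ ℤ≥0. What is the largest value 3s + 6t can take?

30

The continuous relaxation peaks at (0, 5.2) with value 31.20; rounding to a feasible lattice point costs some objective.
(s,t)=(0,5): 5·0+2·5=10≤36, 5·0+5·5=25≤26, objective 30.
(s,t)=(1,4): 5·1+2·4=13≤36, 5·1+5·4=25≤26, objective 27.
Maximum is 30 at (s,t)=(0,5).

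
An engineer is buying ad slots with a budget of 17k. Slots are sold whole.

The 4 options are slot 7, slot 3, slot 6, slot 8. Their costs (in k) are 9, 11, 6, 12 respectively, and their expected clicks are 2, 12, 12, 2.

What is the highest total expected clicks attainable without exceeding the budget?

24

Take slot 3 and slot 6: cost 11 + 6 = 17 ≤ 17, expected clicks 12 + 12 = 24.
No other feasible combination does better.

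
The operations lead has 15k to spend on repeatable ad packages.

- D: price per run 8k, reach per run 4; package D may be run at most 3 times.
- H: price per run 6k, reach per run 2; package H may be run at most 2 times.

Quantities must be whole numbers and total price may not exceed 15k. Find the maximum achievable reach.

6

1×D and 1×H: price 14 ≤ 15, reach 1·4 + 1·2 = 6.
2×H: price 12 ≤ 15, reach 2·2 = 4.
Best is 6.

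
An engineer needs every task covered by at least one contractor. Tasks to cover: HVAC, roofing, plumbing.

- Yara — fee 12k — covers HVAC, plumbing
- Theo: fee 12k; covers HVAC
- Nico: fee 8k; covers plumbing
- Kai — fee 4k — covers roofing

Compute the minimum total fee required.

16

Choose Yara and Kai: together they cover HVAC, roofing, plumbing — every task.
Total fee: 12 + 4 = 16.
No cover costs less than 16.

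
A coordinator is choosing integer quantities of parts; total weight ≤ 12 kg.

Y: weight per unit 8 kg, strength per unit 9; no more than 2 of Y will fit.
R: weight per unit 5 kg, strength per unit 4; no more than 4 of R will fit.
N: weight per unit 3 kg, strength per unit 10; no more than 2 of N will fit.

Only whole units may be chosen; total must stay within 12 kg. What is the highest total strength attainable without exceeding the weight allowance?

This is a bounded integer knapsack.
1×R and 2×N: weight 11 ≤ 12, strength 1·4 + 2·10 = 24.
2×N: weight 6 ≤ 12, strength 2·10 = 20.
Best is 24.

24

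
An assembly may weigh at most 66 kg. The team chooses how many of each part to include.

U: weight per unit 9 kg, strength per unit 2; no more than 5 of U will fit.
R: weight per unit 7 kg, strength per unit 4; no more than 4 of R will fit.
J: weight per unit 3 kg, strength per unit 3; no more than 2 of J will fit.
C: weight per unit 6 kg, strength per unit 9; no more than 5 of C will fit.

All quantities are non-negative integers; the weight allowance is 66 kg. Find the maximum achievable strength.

67

Take 4×R, 2×J, and 5×C: weight 64 ≤ 66, strength 4·4 + 2·3 + 5·9 = 67.
C has the best ratio (9/6) and is taken to its limit of 5; remaining capacity is filled optimally with the others.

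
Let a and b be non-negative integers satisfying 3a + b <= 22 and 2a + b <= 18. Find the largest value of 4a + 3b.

(a,b)=(0,18): 3·0+1·18=18≤22, 2·0+1·18=18≤18, objective 54.
(a,b)=(0,17): 3·0+1·17=17≤22, 2·0+1·17=17≤18, objective 51.
The best lattice point is (0,18), giving 54.

54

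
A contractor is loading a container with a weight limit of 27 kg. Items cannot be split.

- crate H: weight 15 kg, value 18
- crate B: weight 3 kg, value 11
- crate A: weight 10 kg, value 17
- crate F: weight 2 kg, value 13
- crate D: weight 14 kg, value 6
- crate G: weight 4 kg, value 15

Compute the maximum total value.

57

crate H + crate A + crate F: weight 15 + 10 + 2 = 27 ≤ 27, value 18 + 17 + 13 = 48.
crate B + crate A + crate F + crate G: weight 3 + 10 + 2 + 4 = 19 ≤ 27, value 11 + 17 + 13 + 15 = 56.
crate H + crate B + crate F + crate G: weight 15 + 3 + 2 + 4 = 24 ≤ 27, value 18 + 11 + 13 + 15 = 57.
Best is crate H, crate B, crate F, and crate G with total value 57.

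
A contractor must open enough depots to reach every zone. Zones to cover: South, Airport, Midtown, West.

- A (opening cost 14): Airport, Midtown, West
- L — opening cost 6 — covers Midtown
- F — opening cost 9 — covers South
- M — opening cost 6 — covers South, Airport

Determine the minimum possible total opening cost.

This is an integer covering problem.
The greedy cost-per-new-zone heuristic would pick M, L, and A for 26, but a cheaper cover exists.
Choose A and M: together they cover South, Airport, Midtown, West — every zone.
Total opening cost: 14 + 6 = 20.
No cover costs less than 20.

20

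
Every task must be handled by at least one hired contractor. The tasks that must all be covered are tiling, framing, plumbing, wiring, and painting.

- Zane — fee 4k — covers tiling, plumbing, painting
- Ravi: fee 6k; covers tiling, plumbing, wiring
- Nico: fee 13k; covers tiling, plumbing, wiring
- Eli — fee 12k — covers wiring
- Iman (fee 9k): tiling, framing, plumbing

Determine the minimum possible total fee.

19

Choose Zane, Ravi, and Iman: together they cover tiling, framing, plumbing, wiring, painting — every task.
Total fee: 4 + 6 + 9 = 19.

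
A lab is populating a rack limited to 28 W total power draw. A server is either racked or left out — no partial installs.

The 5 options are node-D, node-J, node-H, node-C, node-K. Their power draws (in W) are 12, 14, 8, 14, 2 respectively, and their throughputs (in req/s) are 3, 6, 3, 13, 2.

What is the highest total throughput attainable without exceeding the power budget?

19

Take node-J and node-C: power draw 14 + 14 = 28 ≤ 28, throughput 6 + 13 = 19.
No other feasible combination does better.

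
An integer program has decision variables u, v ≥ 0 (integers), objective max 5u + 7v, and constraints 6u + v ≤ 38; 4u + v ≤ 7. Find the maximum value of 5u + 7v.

49

(u,v)=(0,7): 6·0+1·7=7≤38, 4·0+1·7=7≤7, objective 49.
(u,v)=(0,6): 6·0+1·6=6≤38, 4·0+1·6=6≤7, objective 42.
The best lattice point is (0,7), giving 49.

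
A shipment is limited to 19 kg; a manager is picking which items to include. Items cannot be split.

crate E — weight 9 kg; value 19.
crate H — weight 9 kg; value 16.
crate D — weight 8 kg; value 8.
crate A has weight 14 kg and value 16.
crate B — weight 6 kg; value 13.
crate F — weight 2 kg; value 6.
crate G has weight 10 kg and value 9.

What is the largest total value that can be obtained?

This is a 0-1 knapsack instance.
Allowing fractional choices, the relaxed optimum would be about 41.6, but items are indivisible.
crate E + crate B + crate F: weight 9 + 6 + 2 = 17 ≤ 19, value 19 + 13 + 6 = 38.
crate E + crate H: weight 9 + 9 = 18 ≤ 19, value 19 + 16 = 35.
crate H + crate B + crate F: weight 9 + 6 + 2 = 17 ≤ 19, value 16 + 13 + 6 = 35.
Best is crate E, crate B, and crate F with total value 38.

38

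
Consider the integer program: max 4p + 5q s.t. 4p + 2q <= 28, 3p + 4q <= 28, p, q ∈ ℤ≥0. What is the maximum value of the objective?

(p,q)=(4,4): 4·4+2·4=24≤28, 3·4+4·4=28≤28, objective 36.
(p,q)=(5,3): 4·5+2·3=26≤28, 3·5+4·3=27≤28, objective 35.
(p,q)=(6,2): 4·6+2·2=28≤28, 3·6+4·2=26≤28, objective 34.
The best lattice point is (4,4), giving 36.

36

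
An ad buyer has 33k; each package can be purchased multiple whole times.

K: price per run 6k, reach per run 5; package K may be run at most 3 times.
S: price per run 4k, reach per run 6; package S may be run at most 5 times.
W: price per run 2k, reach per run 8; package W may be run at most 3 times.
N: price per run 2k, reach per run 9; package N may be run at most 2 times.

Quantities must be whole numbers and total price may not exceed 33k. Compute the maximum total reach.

72

N has the best ratio (9/2); taking only N gives at most 2×9 = 18 (stopped by the supply cap of 2).
Mixing does better — 5×S, 3×W, and 2×N: price 30 ≤ 33, reach 5·6 + 3·8 + 2·9 = 72.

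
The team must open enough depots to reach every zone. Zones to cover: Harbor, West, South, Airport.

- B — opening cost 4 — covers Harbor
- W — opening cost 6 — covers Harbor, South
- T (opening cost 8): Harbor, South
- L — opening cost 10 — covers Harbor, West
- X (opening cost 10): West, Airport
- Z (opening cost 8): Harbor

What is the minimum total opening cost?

16

This is an integer covering problem.
Choose W and X: together they cover Harbor, West, South, Airport — every zone.
Total opening cost: 6 + 10 = 16.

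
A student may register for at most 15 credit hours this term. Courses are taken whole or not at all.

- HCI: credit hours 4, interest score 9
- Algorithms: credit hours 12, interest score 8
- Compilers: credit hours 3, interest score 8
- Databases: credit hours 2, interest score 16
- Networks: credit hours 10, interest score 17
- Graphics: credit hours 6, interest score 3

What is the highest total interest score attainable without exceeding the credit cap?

41

Take Compilers, Databases, and Networks: credit hours 3 + 2 + 10 = 15 ≤ 15, interest score 8 + 16 + 17 = 41.
No other feasible combination does better.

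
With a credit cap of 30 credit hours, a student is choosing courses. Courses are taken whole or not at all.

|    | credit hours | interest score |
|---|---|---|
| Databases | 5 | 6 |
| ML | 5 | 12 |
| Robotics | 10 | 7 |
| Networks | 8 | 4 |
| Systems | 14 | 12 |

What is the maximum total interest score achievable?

Databases + ML + Systems: credit hours 5 + 5 + 14 = 24 ≤ 30, interest score 6 + 12 + 12 = 30.
ML + Robotics + Systems: credit hours 5 + 10 + 14 = 29 ≤ 30, interest score 12 + 7 + 12 = 31.
Best is ML, Robotics, and Systems with total interest score 31.

31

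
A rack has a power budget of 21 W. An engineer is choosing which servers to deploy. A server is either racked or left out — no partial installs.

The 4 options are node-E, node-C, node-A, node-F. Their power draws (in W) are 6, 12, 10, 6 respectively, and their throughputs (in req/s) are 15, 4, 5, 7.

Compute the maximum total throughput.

22

Allowing fractional choices, the relaxed optimum would be about 26.5, but servers are indivisible.
node-E + node-F: power draw 6 + 6 = 12 ≤ 21, throughput 15 + 7 = 22.
node-E + node-A: power draw 6 + 10 = 16 ≤ 21, throughput 15 + 5 = 20.
Best is node-E and node-F with total throughput 22.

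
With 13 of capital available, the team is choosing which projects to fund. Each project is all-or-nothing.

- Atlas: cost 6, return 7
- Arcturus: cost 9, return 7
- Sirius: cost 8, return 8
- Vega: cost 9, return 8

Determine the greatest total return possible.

8

Take Sirius: cost 8 ≤ 13, return 8.
No feasible combination exceeds this.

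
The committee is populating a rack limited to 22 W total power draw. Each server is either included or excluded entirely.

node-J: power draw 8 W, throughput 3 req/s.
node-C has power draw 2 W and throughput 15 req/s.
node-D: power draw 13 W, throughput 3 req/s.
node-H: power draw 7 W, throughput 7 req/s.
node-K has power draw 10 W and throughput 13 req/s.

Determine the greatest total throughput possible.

35

Treat it as a binary knapsack problem.
Allowing fractional choices, the relaxed optimum would be about 36.1, but servers are indivisible.
node-J + node-C + node-K: power draw 8 + 2 + 10 = 20 ≤ 22, throughput 3 + 15 + 13 = 31.
node-C + node-H + node-K: power draw 2 + 7 + 10 = 19 ≤ 22, throughput 15 + 7 + 13 = 35.
Best is node-C, node-H, and node-K with total throughput 35.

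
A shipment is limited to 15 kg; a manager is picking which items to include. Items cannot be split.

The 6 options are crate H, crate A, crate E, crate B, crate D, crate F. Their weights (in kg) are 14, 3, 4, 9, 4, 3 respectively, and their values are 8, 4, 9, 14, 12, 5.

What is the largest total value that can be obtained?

30

Take crate A, crate E, crate D, and crate F: weight 3 + 4 + 4 + 3 = 14 ≤ 15, value 4 + 9 + 12 + 5 = 30.
No other feasible combination does better.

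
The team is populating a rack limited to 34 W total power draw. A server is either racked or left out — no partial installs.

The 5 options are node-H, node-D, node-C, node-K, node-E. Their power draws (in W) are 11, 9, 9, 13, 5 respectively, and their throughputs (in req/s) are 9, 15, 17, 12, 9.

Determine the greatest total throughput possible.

50

This is a 0-1 knapsack instance.
Take node-H, node-D, node-C, and node-E: power draw 11 + 9 + 9 + 5 = 34 ≤ 34, throughput 9 + 15 + 17 + 9 = 50.
No other feasible combination does better.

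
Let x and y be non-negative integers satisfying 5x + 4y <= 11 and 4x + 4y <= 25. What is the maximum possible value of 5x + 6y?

12

(x,y)=(0,2): 5·0+4·2=8≤11, 4·0+4·2=8≤25, objective 12.
(x,y)=(1,1): 5·1+4·1=9≤11, 4·1+4·1=8≤25, objective 11.
(x,y)=(0,1): 5·0+4·1=4≤11, 4·0+4·1=4≤25, objective 6.
Maximum is 12 at (x,y)=(0,2).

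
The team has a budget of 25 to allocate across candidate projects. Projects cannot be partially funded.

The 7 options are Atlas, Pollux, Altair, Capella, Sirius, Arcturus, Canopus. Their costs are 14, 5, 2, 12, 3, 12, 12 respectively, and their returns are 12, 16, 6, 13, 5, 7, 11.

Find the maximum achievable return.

Allowing fractional choices, the relaxed optimum would be about 42.8, but projects are indivisible.
Pollux + Altair + Capella + Sirius: cost 5 + 2 + 12 + 3 = 22 ≤ 25, return 16 + 6 + 13 + 5 = 40.
Atlas + Pollux + Altair + Sirius: cost 14 + 5 + 2 + 3 = 24 ≤ 25, return 12 + 16 + 6 + 5 = 39.
Pollux + Altair + Sirius + Canopus: cost 5 + 2 + 3 + 12 = 22 ≤ 25, return 16 + 6 + 5 + 11 = 38.
Best is Pollux, Altair, Capella, and Sirius with total return 40.

40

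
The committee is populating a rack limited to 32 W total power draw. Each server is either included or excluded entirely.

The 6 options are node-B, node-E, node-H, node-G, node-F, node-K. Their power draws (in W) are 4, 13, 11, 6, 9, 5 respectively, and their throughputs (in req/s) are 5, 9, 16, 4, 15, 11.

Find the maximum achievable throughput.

Take node-B, node-H, node-F, and node-K: power draw 4 + 11 + 9 + 5 = 29 ≤ 32, throughput 5 + 16 + 15 + 11 = 47.
No other feasible combination does better.

47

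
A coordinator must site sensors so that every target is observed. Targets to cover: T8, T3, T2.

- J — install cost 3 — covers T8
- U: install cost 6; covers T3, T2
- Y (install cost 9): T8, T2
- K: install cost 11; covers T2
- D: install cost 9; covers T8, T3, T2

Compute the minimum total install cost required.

9

Choose J and U: together they cover T8, T3, T2 — every target.
Total install cost: 3 + 6 = 9.
No cover costs less than 9.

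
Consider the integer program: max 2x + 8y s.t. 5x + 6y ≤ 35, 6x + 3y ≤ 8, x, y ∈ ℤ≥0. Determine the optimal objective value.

16

(x,y)=(0,2): 5·0+6·2=12≤35, 6·0+3·2=6≤8, objective 16.
(x,y)=(0,1): 5·0+6·1=6≤35, 6·0+3·1=3≤8, objective 8.
No feasible integer point exceeds 16.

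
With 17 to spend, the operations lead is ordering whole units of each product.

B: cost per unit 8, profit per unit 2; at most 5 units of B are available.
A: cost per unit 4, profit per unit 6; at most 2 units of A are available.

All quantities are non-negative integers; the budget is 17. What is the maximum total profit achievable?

A has the best ratio (6/4); taking only A gives at most 2×6 = 12 (stopped by the supply cap of 2).
Mixing does better — 1×B and 2×A: cost 16 ≤ 17, profit 1·2 + 2·6 = 14.

14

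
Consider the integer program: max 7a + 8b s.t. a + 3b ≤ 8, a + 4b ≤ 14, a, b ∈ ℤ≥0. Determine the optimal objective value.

(a,b)=(8,0): 1·8+3·0=8≤8, 1·8+4·0=8≤14, objective 56.
(a,b)=(7,0): 1·7+3·0=7≤8, 1·7+4·0=7≤14, objective 49.
Maximum is 56 at (a,b)=(8,0).

56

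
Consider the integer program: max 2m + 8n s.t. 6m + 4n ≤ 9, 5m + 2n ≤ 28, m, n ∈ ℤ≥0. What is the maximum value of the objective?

Relaxing integrality, the LP optimum is 18.00 at (m,n) = (0, 2.25), which is not an integer point.
(m,n)=(0,2): 6·0+4·2=8≤9, 5·0+2·2=4≤28, objective 16.
(m,n)=(0,1): 6·0+4·1=4≤9, 5·0+2·1=2≤28, objective 8.
No feasible integer point exceeds 16.

16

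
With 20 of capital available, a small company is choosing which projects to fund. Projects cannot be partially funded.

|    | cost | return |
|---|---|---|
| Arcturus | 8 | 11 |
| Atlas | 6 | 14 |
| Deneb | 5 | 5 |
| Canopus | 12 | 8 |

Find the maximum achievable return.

30

Arcturus + Atlas + Deneb: cost 8 + 6 + 5 = 19 ≤ 20, return 11 + 14 + 5 = 30.
Arcturus + Atlas: cost 8 + 6 = 14 ≤ 20, return 11 + 14 = 25.
Best is Arcturus, Atlas, and Deneb with total return 30.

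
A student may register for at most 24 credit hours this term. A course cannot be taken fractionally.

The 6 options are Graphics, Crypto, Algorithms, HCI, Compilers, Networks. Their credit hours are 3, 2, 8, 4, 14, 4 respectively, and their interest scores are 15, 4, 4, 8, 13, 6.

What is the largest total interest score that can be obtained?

40

Allowing fractional choices, the relaxed optimum would be about 43.2, but courses are indivisible.
Graphics + Crypto + Compilers + Networks: credit hours 3 + 2 + 14 + 4 = 23 ≤ 24, interest score 15 + 4 + 13 + 6 = 38.
Graphics + Crypto + HCI + Compilers: credit hours 3 + 2 + 4 + 14 = 23 ≤ 24, interest score 15 + 4 + 8 + 13 = 40.
Best is Graphics, Crypto, HCI, and Compilers with total interest score 40.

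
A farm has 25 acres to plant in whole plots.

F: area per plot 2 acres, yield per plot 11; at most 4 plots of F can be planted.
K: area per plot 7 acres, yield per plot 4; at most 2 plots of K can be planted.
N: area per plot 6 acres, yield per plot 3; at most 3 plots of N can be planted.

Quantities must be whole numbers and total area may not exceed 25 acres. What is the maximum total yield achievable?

52

F has the best ratio (11/2); taking only F gives at most 4×11 = 44 (stopped by the supply cap of 4).
Mixing does better — 4×F and 2×K: area 22 ≤ 25, yield 4·11 + 2·4 = 52.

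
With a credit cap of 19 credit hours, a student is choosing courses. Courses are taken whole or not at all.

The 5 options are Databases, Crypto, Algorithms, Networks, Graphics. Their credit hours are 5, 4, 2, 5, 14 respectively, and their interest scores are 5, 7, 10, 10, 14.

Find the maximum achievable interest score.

32

This is a 0-1 knapsack instance.
Allowing fractional choices, the relaxed optimum would be about 35.0, but courses are indivisible.
Crypto + Algorithms + Networks: credit hours 4 + 2 + 5 = 11 ≤ 19, interest score 7 + 10 + 10 = 27.
Databases + Crypto + Algorithms + Networks: credit hours 5 + 4 + 2 + 5 = 16 ≤ 19, interest score 5 + 7 + 10 + 10 = 32.
Best is Databases, Crypto, Algorithms, and Networks with total interest score 32.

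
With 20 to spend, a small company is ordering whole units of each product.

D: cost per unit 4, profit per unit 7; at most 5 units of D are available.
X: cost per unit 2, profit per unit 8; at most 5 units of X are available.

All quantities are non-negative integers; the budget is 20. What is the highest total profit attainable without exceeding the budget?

54

3×D and 4×X: cost 20 ≤ 20, profit 3·7 + 4·8 = 53.
2×D and 5×X: cost 18 ≤ 20, profit 2·7 + 5·8 = 54.
Best is 54.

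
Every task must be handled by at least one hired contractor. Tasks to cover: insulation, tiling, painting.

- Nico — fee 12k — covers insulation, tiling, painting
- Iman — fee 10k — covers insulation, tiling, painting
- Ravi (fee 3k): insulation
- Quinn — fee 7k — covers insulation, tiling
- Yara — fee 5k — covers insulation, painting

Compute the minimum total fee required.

10

The greedy cost-per-new-task heuristic would pick Yara and Quinn for 12, but a cheaper cover exists.
Iman alone covers insulation, tiling, painting — every task.
Total fee: 10.
No cover costs less than 10.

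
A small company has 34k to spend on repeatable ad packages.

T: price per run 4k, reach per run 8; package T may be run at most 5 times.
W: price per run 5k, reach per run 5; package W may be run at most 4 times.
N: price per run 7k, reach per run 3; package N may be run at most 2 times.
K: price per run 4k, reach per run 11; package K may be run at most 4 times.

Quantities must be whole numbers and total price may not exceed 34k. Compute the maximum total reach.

76

Take 4×T and 4×K: price 32 ≤ 34, reach 4·8 + 4·11 = 76.
K has the best ratio (11/4) and is taken to its limit of 4; remaining capacity is filled optimally with the others.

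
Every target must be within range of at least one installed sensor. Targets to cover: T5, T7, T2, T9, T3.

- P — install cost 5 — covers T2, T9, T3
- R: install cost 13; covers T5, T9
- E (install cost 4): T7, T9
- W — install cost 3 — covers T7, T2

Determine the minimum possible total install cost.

Choose P, R, and W: together they cover T5, T7, T2, T9, T3 — every target.
Total install cost: 5 + 13 + 3 = 21.
No cover costs less than 21.

21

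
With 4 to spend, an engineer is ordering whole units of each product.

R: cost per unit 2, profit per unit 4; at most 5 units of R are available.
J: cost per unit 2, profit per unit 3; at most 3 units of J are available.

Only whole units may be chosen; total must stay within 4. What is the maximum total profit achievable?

Take 2×R: cost 4 ≤ 4, profit 2·4 = 8.
No other integer combination yields more.

8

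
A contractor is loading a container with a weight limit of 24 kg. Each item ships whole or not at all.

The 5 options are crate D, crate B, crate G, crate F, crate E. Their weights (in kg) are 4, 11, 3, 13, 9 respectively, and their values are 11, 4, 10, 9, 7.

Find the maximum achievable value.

30

crate D + crate G + crate E: weight 4 + 3 + 9 = 16 ≤ 24, value 11 + 10 + 7 = 28.
crate D + crate B + crate G: weight 4 + 11 + 3 = 18 ≤ 24, value 11 + 4 + 10 = 25.
crate D + crate G + crate F: weight 4 + 3 + 13 = 20 ≤ 24, value 11 + 10 + 9 = 30.
Best is crate D, crate G, and crate F with total value 30.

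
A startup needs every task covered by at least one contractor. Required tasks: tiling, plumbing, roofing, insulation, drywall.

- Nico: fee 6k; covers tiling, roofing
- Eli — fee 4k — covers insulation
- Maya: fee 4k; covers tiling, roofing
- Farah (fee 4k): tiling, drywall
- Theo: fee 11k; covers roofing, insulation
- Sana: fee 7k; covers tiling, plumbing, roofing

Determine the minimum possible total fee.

Choose Eli, Farah, and Sana: together they cover tiling, plumbing, roofing, insulation, drywall — every task.
Total fee: 4 + 4 + 7 = 15.

15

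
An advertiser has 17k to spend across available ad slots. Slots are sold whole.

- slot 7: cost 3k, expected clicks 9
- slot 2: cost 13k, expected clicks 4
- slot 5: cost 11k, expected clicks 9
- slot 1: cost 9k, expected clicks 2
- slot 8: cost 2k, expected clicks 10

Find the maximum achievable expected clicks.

28

Allowing fractional choices, the relaxed optimum would be about 28.3, but ad slots are indivisible.
slot 7 + slot 1 + slot 8: cost 3 + 9 + 2 = 14 ≤ 17, expected clicks 9 + 2 + 10 = 21.
slot 7 + slot 5 + slot 8: cost 3 + 11 + 2 = 16 ≤ 17, expected clicks 9 + 9 + 10 = 28.
Best is slot 7, slot 5, and slot 8 with total expected clicks 28.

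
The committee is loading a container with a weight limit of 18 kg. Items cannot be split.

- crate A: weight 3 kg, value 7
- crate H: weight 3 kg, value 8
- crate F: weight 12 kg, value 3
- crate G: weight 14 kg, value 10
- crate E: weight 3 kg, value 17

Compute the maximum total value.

Allowing fractional choices, the relaxed optimum would be about 38.4, but items are indivisible.
crate H + crate F + crate E: weight 3 + 12 + 3 = 18 ≤ 18, value 8 + 3 + 17 = 28.
crate A + crate H + crate E: weight 3 + 3 + 3 = 9 ≤ 18, value 7 + 8 + 17 = 32.
Best is crate A, crate H, and crate E with total value 32.

32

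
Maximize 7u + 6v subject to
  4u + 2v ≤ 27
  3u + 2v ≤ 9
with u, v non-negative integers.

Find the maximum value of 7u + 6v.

25

(u,v)=(1,3): 4·1+2·3=10≤27, 3·1+2·3=9≤9, objective 25.
(u,v)=(0,4): 4·0+2·4=8≤27, 3·0+2·4=8≤9, objective 24.
(u,v)=(1,2): 4·1+2·2=8≤27, 3·1+2·2=7≤9, objective 19.
(u,v)=(0,3): 4·0+2·3=6≤27, 3·0+2·3=6≤9, objective 18.
The best lattice point is (1,3), giving 25.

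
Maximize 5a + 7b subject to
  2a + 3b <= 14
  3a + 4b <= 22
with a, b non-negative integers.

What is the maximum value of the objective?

(a,b)=(7,0): 2·7+3·0=14≤14, 3·7+4·0=21≤22, objective 35.
(a,b)=(6,0): 2·6+3·0=12≤14, 3·6+4·0=18≤22, objective 30.
Maximum is 35 at (a,b)=(7,0).

35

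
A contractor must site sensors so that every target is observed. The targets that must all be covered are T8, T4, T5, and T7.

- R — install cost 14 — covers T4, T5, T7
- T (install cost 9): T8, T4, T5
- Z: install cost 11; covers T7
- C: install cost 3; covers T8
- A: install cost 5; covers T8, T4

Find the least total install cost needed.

17

This is an integer covering problem.
The greedy cost-per-new-target heuristic would pick A and R for 19, but a cheaper cover exists.
Choose R and C: together they cover T8, T4, T5, T7 — every target.
Total install cost: 14 + 3 = 17.
No cover costs less than 17.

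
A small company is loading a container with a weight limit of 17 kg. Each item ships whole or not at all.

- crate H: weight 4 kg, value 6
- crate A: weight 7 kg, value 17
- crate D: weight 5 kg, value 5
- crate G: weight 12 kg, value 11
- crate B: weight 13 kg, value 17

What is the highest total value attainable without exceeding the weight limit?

Allowing fractional choices, the relaxed optimum would be about 30.8, but items are indivisible.
crate H + crate A: weight 4 + 7 = 11 ≤ 17, value 6 + 17 = 23.
crate H + crate A + crate D: weight 4 + 7 + 5 = 16 ≤ 17, value 6 + 17 + 5 = 28.
crate H + crate B: weight 4 + 13 = 17 ≤ 17, value 6 + 17 = 23.
Best is crate H, crate A, and crate D with total value 28.

28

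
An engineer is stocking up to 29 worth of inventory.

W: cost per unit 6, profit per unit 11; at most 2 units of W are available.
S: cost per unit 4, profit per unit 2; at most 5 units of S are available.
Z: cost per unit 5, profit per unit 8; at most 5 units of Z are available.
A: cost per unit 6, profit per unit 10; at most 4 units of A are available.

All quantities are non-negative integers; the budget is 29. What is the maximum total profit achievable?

This is a bounded integer knapsack.
Take 2×W, 1×Z, and 2×A: cost 29 ≤ 29, profit 2·11 + 1·8 + 2·10 = 50.
W has the best ratio (11/6) and is taken to its limit of 2; remaining capacity is filled optimally with the others.

50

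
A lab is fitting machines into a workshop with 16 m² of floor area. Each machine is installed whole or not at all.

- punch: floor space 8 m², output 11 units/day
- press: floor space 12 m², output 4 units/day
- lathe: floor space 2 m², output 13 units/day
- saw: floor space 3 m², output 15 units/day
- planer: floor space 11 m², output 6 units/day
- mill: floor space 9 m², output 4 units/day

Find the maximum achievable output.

39

Take punch, lathe, and saw: floor space 8 + 2 + 3 = 13 ≤ 16, output 11 + 13 + 15 = 39.
No other feasible combination does better.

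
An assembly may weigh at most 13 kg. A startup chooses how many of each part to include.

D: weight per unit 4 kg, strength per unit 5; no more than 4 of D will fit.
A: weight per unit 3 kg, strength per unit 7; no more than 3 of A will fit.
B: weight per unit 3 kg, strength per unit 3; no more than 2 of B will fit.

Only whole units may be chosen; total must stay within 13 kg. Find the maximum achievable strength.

26

1×D and 3×A: weight 13 ≤ 13, strength 1·5 + 3·7 = 26.
3×A and 1×B: weight 12 ≤ 13, strength 3·7 + 1·3 = 24.
Best is 26.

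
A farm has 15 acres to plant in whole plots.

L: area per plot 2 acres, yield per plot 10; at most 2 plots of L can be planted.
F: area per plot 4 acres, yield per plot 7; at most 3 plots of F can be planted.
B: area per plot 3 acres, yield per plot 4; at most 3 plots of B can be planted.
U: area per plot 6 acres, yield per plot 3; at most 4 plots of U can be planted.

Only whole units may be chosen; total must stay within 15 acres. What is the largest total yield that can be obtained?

This is a bounded integer knapsack.
2×L, 2×F, and 1×B: area 15 ≤ 15, yield 2·10 + 2·7 + 1·4 = 38.
2×L, 1×F, and 2×B: area 14 ≤ 15, yield 2·10 + 1·7 + 2·4 = 35.
Best is 38.

38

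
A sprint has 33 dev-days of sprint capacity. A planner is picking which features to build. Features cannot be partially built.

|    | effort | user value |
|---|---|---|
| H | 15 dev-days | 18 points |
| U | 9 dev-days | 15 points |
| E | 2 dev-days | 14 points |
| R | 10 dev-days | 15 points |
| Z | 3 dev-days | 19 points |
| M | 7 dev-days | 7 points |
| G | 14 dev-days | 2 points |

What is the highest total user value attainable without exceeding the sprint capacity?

This is a 0-1 knapsack instance.
Allowing fractional choices, the relaxed optimum would be about 73.8, but features are indivisible.
U + E + R + Z + M: effort 9 + 2 + 10 + 3 + 7 = 31 ≤ 33, user value 15 + 14 + 15 + 19 + 7 = 70.
H + U + E + Z: effort 15 + 9 + 2 + 3 = 29 ≤ 33, user value 18 + 15 + 14 + 19 = 66.
H + E + R + Z: effort 15 + 2 + 10 + 3 = 30 ≤ 33, user value 18 + 14 + 15 + 19 = 66.
Best is U, E, R, Z, and M with total user value 70.

70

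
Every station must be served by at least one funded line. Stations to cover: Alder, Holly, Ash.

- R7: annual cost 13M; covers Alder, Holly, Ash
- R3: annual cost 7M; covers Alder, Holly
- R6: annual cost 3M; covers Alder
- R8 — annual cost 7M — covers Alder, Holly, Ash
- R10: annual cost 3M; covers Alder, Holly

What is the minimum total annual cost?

This is a weighted set-cover instance.
R8 alone covers Alder, Holly, Ash — every station.
Total annual cost: 7.

7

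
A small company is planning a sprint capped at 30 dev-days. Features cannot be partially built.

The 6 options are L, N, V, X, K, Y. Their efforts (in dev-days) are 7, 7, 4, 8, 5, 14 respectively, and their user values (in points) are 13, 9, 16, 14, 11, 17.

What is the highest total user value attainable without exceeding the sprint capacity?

57

This is an integer program with binary decision variables.
Allowing fractional choices, the relaxed optimum would be about 61.7, but features are indivisible.
N + V + K + Y: effort 7 + 4 + 5 + 14 = 30 ≤ 30, user value 9 + 16 + 11 + 17 = 53.
L + V + K + Y: effort 7 + 4 + 5 + 14 = 30 ≤ 30, user value 13 + 16 + 11 + 17 = 57.
L + V + X + K: effort 7 + 4 + 8 + 5 = 24 ≤ 30, user value 13 + 16 + 14 + 11 = 54.
Best is L, V, K, and Y with total user value 57.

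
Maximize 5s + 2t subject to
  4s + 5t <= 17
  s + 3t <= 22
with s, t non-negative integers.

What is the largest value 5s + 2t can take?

20

The continuous relaxation peaks at (4.25, 0) with value 21.25; rounding to a feasible lattice point costs some objective.
(s,t)=(4,0): 4·4+5·0=16≤17, 1·4+3·0=4≤22, objective 20.
(s,t)=(3,1): 4·3+5·1=17≤17, 1·3+3·1=6≤22, objective 17.
(s,t)=(3,0): 4·3+5·0=12≤17, 1·3+3·0=3≤22, objective 15.
The best lattice point is (4,0), giving 20.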